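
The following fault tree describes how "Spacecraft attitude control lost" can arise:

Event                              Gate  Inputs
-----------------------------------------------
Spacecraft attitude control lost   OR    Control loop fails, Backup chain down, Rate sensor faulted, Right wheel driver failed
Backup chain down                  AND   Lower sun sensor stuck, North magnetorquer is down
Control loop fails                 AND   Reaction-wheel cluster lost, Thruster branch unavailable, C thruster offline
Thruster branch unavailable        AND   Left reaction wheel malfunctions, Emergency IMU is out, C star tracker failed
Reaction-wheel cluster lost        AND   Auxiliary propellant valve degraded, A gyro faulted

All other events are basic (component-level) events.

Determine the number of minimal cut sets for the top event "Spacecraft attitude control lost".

4

Reaction-wheel cluster lost [AND]: one cut set from each child combined → 1 × 1 = 1 cut set(s).
Thruster branch unavailable [AND]: one cut set from each child combined → 1 × 1 × 1 = 1 cut set(s).
Control loop fails [AND]: one cut set from each child combined → 1 × 1 × 1 = 1 cut set(s).
Backup chain down [AND]: one cut set from each child combined → 1 × 1 = 1 cut set(s).
Spacecraft attitude control lost [OR]: union of children's cut sets → 4 cut set(s).
Minimal cut sets: {A gyro faulted, Auxiliary propellant valve degraded, C star tracker failed, C thruster offline, Emergency IMU is out, Left reaction wheel malfunctions}; {Lower sun sensor stuck, North magnetorquer is down}; {Rate sensor faulted}; {Right wheel driver failed}.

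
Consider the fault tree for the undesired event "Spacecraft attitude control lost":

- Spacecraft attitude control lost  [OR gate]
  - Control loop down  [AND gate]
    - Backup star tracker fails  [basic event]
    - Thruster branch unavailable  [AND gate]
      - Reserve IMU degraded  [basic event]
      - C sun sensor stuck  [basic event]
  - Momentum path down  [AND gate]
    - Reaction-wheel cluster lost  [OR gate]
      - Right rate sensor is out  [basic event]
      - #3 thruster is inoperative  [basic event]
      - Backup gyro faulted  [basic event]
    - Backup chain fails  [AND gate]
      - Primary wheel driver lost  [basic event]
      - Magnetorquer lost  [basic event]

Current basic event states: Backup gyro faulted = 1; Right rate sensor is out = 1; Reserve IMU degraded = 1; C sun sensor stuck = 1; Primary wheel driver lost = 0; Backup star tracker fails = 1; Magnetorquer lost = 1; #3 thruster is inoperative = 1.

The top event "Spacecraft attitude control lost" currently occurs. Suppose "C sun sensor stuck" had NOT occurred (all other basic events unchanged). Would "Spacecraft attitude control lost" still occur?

Counterfactual: set "C sun sensor stuck" to not occurred.
Thruster branch unavailable [AND]: Reserve IMU degraded=occurs, C sun sensor stuck=not → not all inputs occur → does not occur.
Control loop down [AND]: Backup star tracker fails=occurs, Thruster branch unavailable=not → not all inputs occur → does not occur.
Reaction-wheel cluster lost [OR]: Right rate sensor is out=occurs, #3 thruster is inoperative=occurs, Backup gyro faulted=occurs → at least one input occurs → occurs.
Backup chain fails [AND]: Primary wheel driver lost=not, Magnetorquer lost=occurs → not all inputs occur → does not occur.
Momentum path down [AND]: Reaction-wheel cluster lost=occurs, Backup chain fails=not → not all inputs occur → does not occur.
Spacecraft attitude control lost [OR]: Control loop down=not, Momentum path down=not → no input occurs → does not occur.

No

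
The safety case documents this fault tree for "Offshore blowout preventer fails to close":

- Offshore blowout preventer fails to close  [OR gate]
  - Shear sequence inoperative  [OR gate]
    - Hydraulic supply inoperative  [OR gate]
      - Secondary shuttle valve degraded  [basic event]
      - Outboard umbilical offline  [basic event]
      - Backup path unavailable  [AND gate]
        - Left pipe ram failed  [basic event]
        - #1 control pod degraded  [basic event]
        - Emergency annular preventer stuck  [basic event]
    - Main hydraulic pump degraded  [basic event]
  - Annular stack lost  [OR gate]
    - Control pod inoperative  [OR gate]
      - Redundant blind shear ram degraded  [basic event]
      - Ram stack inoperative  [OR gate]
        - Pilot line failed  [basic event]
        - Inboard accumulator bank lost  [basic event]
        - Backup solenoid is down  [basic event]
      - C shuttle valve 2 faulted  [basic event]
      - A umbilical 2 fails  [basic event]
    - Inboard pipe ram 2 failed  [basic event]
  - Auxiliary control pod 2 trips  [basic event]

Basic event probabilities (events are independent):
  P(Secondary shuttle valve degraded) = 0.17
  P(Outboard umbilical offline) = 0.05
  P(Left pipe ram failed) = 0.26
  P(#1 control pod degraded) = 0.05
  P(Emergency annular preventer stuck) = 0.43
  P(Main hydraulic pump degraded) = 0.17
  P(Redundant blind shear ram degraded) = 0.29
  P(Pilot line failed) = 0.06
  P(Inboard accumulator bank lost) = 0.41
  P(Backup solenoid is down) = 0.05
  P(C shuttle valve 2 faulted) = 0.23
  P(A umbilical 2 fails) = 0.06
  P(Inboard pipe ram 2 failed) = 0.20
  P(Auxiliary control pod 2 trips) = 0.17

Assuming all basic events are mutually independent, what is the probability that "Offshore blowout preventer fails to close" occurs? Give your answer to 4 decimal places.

0.8830

P(Backup path unavailable) [AND] = 0.26 × 0.05 × 0.43 = 0.005590
P(Hydraulic supply inoperative) [OR] = 1 − (1−0.17) × (1−0.05) × (1−0.005590) = 0.215908
P(Shear sequence inoperative) [OR] = 1 − (1−0.215908) × (1−0.17) = 0.349204
P(Ram stack inoperative) [OR] = 1 − (1−0.06) × (1−0.41) × (1−0.05) = 0.473130
P(Control pod inoperative) [OR] = 1 − (1−0.29) × (1−0.473130) × (1−0.23) × (1−0.06) = 0.729243
P(Annular stack lost) [OR] = 1 − (1−0.729243) × (1−0.20) = 0.783394
P(Offshore blowout preventer fails to close) [OR] = 1 − (1−0.349204) × (1−0.783394) × (1−0.17) = 0.882998
Rounded to 4 decimal places: P(Offshore blowout preventer fails to close) ≈ 0.8830.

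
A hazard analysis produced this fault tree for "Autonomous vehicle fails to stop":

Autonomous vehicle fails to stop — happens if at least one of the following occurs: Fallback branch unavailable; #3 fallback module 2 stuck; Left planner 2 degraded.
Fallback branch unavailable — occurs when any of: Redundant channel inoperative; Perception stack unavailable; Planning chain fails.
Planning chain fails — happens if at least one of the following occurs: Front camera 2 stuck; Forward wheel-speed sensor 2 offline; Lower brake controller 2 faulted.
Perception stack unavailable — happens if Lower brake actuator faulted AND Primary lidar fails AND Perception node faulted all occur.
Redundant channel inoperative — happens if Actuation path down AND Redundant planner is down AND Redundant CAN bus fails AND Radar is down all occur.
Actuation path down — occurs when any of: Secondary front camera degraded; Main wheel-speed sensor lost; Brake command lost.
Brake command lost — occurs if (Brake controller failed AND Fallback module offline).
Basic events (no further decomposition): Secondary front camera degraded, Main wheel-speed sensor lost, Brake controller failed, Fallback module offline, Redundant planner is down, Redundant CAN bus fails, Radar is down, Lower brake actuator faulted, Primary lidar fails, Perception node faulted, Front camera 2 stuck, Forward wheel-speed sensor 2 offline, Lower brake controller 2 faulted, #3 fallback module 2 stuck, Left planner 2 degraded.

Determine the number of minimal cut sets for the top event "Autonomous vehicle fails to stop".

Brake command lost [AND]: one cut set from each child combined → 1 × 1 = 1 cut set(s).
Actuation path down [OR]: union of children's cut sets → 3 cut set(s).
Redundant channel inoperative [AND]: one cut set from each child combined → 3 × 1 × 1 × 1 = 3 cut set(s).
Perception stack unavailable [AND]: one cut set from each child combined → 1 × 1 × 1 = 1 cut set(s).
Planning chain fails [OR]: union of children's cut sets → 3 cut set(s).
Fallback branch unavailable [OR]: union of children's cut sets → 7 cut set(s).
Autonomous vehicle fails to stop [OR]: union of children's cut sets → 9 cut set(s).
Minimal cut sets: {Radar is down, Redundant CAN bus fails, Redundant planner is down, Secondary front camera degraded}; {Main wheel-speed sensor lost, Radar is down, Redundant CAN bus fails, Redundant planner is down}; {Brake controller failed, Fallback module offline, Radar is down, Redundant CAN bus fails, Redundant planner is down}; {Lower brake actuator faulted, Perception node faulted, Primary lidar fails}; {Front camera 2 stuck}; {Forward wheel-speed sensor 2 offline}; {Lower brake controller 2 faulted}; {#3 fallback module 2 stuck}; {Left planner 2 degraded}.

9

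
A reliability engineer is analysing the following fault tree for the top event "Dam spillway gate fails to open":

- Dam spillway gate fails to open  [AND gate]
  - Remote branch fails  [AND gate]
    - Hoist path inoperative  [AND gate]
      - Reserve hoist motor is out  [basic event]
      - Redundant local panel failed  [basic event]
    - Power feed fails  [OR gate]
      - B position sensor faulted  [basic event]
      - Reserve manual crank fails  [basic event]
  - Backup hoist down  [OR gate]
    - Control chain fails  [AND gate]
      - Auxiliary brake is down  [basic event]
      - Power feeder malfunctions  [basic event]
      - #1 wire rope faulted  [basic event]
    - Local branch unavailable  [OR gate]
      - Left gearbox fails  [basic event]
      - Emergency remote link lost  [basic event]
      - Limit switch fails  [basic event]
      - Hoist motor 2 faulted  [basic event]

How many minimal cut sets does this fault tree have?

Hoist path inoperative [AND]: one cut set from each child combined → 1 × 1 = 1 cut set(s).
Power feed fails [OR]: union of children's cut sets → 2 cut set(s).
Remote branch fails [AND]: one cut set from each child combined → 1 × 2 = 2 cut set(s).
Control chain fails [AND]: one cut set from each child combined → 1 × 1 × 1 = 1 cut set(s).
Local branch unavailable [OR]: union of children's cut sets → 4 cut set(s).
Backup hoist down [OR]: union of children's cut sets → 5 cut set(s).
Dam spillway gate fails to open [AND]: one cut set from each child combined → 2 × 5 = 10 cut set(s).
Minimal cut sets: {#1 wire rope faulted, Auxiliary brake is down, B position sensor faulted, Power feeder malfunctions, Redundant local panel failed, Reserve hoist motor is out}; {B position sensor faulted, Left gearbox fails, Redundant local panel failed, Reserve hoist motor is out}; {B position sensor faulted, Emergency remote link lost, Redundant local panel failed, Reserve hoist motor is out}; {B position sensor faulted, Limit switch fails, Redundant local panel failed, Reserve hoist motor is out}; {B position sensor faulted, Hoist motor 2 faulted, Redundant local panel failed, Reserve hoist motor is out}; {#1 wire rope faulted, Auxiliary brake is down, Power feeder malfunctions, Redundant local panel failed, Reserve hoist motor is out, Reserve manual crank fails}; {Left gearbox fails, Redundant local panel failed, Reserve hoist motor is out, Reserve manual crank fails}; {Emergency remote link lost, Redundant local panel failed, Reserve hoist motor is out, Reserve manual crank fails}; {Limit switch fails, Redundant local panel failed, Reserve hoist motor is out, Reserve manual crank fails}; {Hoist motor 2 faulted, Redundant local panel failed, Reserve hoist motor is out, Reserve manual crank fails}.

10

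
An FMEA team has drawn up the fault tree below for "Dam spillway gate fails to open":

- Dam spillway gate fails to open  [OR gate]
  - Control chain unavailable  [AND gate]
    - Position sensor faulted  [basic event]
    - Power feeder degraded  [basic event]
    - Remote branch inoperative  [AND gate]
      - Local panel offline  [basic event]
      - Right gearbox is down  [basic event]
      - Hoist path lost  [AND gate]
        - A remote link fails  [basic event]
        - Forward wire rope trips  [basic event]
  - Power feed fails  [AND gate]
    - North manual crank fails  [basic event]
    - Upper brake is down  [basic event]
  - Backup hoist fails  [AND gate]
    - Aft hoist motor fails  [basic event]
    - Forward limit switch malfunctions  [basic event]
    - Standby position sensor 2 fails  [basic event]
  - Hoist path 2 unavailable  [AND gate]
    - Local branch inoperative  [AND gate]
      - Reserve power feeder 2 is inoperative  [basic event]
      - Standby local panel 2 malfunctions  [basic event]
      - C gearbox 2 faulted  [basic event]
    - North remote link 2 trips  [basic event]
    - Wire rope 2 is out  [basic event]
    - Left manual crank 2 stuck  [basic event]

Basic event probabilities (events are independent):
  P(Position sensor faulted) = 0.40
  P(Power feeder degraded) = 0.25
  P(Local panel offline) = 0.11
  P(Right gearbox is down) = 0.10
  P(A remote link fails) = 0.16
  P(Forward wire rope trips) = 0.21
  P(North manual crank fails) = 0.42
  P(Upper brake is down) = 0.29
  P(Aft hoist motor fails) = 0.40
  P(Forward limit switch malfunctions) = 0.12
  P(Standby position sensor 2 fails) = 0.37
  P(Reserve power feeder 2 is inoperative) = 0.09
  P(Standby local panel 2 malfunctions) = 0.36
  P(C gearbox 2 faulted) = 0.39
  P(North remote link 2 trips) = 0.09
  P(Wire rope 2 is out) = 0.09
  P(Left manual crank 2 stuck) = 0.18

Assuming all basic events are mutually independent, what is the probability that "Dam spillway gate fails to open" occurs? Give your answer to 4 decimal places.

0.1374

P(Hoist path lost) [AND] = 0.16 × 0.21 = 0.033600
P(Remote branch inoperative) [AND] = 0.11 × 0.10 × 0.033600 = 0.000370
P(Control chain unavailable) [AND] = 0.40 × 0.25 × 0.000370 = 0.000037
P(Power feed fails) [AND] = 0.42 × 0.29 = 0.121800
P(Backup hoist fails) [AND] = 0.40 × 0.12 × 0.37 = 0.017760
P(Local branch inoperative) [AND] = 0.09 × 0.36 × 0.39 = 0.012636
P(Hoist path 2 unavailable) [AND] = 0.012636 × 0.09 × 0.09 × 0.18 = 0.000018
P(Dam spillway gate fails to open) [OR] = 1 − (1−0.000037) × (1−0.121800) × (1−0.017760) × (1−0.000018) = 0.137444
Rounded to 4 decimal places: P(Dam spillway gate fails to open) ≈ 0.1374.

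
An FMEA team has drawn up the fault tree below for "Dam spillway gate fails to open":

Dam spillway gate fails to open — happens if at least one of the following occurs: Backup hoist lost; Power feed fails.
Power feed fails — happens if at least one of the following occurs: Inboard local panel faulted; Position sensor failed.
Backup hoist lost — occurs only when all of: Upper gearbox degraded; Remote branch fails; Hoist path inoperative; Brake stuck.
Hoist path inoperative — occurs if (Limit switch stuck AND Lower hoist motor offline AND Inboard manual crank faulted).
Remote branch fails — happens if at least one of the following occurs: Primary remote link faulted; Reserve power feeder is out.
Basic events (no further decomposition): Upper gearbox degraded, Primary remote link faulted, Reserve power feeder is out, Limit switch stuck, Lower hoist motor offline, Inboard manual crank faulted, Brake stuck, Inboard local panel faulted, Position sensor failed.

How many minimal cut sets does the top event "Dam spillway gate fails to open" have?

Remote branch fails [OR]: union of children's cut sets → 2 cut set(s).
Hoist path inoperative [AND]: one cut set from each child combined → 1 × 1 × 1 = 1 cut set(s).
Backup hoist lost [AND]: one cut set from each child combined → 1 × 2 × 1 × 1 = 2 cut set(s).
Power feed fails [OR]: union of children's cut sets → 2 cut set(s).
Dam spillway gate fails to open [OR]: union of children's cut sets → 4 cut set(s).
Minimal cut sets: {Brake stuck, Inboard manual crank faulted, Limit switch stuck, Lower hoist motor offline, Primary remote link faulted, Upper gearbox degraded}; {Brake stuck, Inboard manual crank faulted, Limit switch stuck, Lower hoist motor offline, Reserve power feeder is out, Upper gearbox degraded}; {Inboard local panel faulted}; {Position sensor failed}.

4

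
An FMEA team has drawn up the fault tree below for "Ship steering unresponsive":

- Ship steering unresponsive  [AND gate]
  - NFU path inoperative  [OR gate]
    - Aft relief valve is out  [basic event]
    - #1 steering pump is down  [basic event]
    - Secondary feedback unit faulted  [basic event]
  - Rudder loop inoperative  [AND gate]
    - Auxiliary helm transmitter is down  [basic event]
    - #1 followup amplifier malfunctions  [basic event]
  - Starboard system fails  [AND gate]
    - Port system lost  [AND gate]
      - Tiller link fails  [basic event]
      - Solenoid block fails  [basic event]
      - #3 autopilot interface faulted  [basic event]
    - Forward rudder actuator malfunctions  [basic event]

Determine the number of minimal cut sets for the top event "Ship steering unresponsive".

NFU path inoperative [OR]: union of children's cut sets → 3 cut set(s).
Rudder loop inoperative [AND]: one cut set from each child combined → 1 × 1 = 1 cut set(s).
Port system lost [AND]: one cut set from each child combined → 1 × 1 × 1 = 1 cut set(s).
Starboard system fails [AND]: one cut set from each child combined → 1 × 1 = 1 cut set(s).
Ship steering unresponsive [AND]: one cut set from each child combined → 3 × 1 × 1 = 3 cut set(s).
Minimal cut sets: {#1 followup amplifier malfunctions, #3 autopilot interface faulted, Aft relief valve is out, Auxiliary helm transmitter is down, Forward rudder actuator malfunctions, Solenoid block fails, Tiller link fails}; {#1 followup amplifier malfunctions, #1 steering pump is down, #3 autopilot interface faulted, Auxiliary helm transmitter is down, Forward rudder actuator malfunctions, Solenoid block fails, Tiller link fails}; {#1 followup amplifier malfunctions, #3 autopilot interface faulted, Auxiliary helm transmitter is down, Forward rudder actuator malfunctions, Secondary feedback unit faulted, Solenoid block fails, Tiller link fails}.

3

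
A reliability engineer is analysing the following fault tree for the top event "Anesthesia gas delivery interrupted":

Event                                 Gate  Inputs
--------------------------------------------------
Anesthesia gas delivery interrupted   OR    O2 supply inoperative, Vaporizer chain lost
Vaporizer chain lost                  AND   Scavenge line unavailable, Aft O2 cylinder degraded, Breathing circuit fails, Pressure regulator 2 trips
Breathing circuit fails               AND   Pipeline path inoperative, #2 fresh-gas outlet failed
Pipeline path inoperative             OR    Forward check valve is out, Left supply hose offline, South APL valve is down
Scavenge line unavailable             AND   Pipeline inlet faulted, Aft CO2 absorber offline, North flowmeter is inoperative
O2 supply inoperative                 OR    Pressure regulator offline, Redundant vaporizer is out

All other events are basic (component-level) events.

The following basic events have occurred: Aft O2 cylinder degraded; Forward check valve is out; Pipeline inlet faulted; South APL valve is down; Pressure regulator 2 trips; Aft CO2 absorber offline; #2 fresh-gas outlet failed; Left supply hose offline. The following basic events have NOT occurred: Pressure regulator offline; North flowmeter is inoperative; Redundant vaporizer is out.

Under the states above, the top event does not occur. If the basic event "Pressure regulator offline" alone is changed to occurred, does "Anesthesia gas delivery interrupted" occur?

Counterfactual: set "Pressure regulator offline" to occurred.
O2 supply inoperative [OR]: Pressure regulator offline=occurs, Redundant vaporizer is out=not → at least one input occurs → occurs.
Scavenge line unavailable [AND]: Pipeline inlet faulted=occurs, Aft CO2 absorber offline=occurs, North flowmeter is inoperative=not → not all inputs occur → does not occur.
Pipeline path inoperative [OR]: Forward check valve is out=occurs, Left supply hose offline=occurs, South APL valve is down=occurs → at least one input occurs → occurs.
Breathing circuit fails [AND]: Pipeline path inoperative=occurs, #2 fresh-gas outlet failed=occurs → all inputs occur → occurs.
Vaporizer chain lost [AND]: Scavenge line unavailable=not, Aft O2 cylinder degraded=occurs, Breathing circuit fails=occurs, Pressure regulator 2 trips=occurs → not all inputs occur → does not occur.
Anesthesia gas delivery interrupted [OR]: O2 supply inoperative=occurs, Vaporizer chain lost=not → at least one input occurs → occurs.

Yes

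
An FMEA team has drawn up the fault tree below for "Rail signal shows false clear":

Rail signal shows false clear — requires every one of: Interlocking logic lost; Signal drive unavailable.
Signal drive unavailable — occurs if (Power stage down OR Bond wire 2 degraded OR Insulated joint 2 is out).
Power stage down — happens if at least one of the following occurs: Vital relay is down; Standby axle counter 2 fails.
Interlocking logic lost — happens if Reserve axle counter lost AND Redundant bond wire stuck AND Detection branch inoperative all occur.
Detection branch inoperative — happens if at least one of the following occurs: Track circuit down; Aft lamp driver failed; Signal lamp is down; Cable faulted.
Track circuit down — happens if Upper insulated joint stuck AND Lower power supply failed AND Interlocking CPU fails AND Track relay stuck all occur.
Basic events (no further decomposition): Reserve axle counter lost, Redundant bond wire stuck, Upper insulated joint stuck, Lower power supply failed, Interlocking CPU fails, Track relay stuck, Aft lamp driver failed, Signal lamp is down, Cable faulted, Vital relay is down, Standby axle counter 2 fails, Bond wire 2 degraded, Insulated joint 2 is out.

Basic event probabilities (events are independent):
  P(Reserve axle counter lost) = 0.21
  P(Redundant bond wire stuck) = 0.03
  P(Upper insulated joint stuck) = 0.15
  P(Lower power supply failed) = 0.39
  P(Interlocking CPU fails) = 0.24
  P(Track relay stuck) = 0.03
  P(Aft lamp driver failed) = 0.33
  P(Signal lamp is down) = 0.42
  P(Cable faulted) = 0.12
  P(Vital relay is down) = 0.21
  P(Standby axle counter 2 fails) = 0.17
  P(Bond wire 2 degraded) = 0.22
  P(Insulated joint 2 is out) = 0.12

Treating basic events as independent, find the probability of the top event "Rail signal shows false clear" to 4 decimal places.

P(Track circuit down) [AND] = 0.15 × 0.39 × 0.24 × 0.03 = 0.000421
P(Detection branch inoperative) [OR] = 1 − (1−0.000421) × (1−0.33) × (1−0.42) × (1−0.12) = 0.658176
P(Interlocking logic lost) [AND] = 0.21 × 0.03 × 0.658176 = 0.004147
P(Power stage down) [OR] = 1 − (1−0.21) × (1−0.17) = 0.344300
P(Signal drive unavailable) [OR] = 1 − (1−0.344300) × (1−0.22) × (1−0.12) = 0.549928
P(Rail signal shows false clear) [AND] = 0.004147 × 0.549928 = 0.002281
Rounded to 4 decimal places: P(Rail signal shows false clear) ≈ 0.0023.

0.0023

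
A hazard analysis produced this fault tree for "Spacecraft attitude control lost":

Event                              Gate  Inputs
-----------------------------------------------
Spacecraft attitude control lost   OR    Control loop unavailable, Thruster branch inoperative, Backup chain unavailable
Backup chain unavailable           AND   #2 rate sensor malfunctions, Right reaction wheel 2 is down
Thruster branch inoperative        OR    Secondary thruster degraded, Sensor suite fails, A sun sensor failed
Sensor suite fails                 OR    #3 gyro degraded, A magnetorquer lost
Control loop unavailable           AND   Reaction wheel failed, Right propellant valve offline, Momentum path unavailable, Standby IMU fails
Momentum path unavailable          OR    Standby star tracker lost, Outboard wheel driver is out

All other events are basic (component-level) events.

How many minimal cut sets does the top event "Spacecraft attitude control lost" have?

Momentum path unavailable [OR]: union of children's cut sets → 2 cut set(s).
Control loop unavailable [AND]: one cut set from each child combined → 1 × 1 × 2 × 1 = 2 cut set(s).
Sensor suite fails [OR]: union of children's cut sets → 2 cut set(s).
Thruster branch inoperative [OR]: union of children's cut sets → 4 cut set(s).
Backup chain unavailable [AND]: one cut set from each child combined → 1 × 1 = 1 cut set(s).
Spacecraft attitude control lost [OR]: union of children's cut sets → 7 cut set(s).
Minimal cut sets: {Reaction wheel failed, Right propellant valve offline, Standby IMU fails, Standby star tracker lost}; {Outboard wheel driver is out, Reaction wheel failed, Right propellant valve offline, Standby IMU fails}; {Secondary thruster degraded}; {#3 gyro degraded}; {A magnetorquer lost}; {A sun sensor failed}; {#2 rate sensor malfunctions, Right reaction wheel 2 is down}.

7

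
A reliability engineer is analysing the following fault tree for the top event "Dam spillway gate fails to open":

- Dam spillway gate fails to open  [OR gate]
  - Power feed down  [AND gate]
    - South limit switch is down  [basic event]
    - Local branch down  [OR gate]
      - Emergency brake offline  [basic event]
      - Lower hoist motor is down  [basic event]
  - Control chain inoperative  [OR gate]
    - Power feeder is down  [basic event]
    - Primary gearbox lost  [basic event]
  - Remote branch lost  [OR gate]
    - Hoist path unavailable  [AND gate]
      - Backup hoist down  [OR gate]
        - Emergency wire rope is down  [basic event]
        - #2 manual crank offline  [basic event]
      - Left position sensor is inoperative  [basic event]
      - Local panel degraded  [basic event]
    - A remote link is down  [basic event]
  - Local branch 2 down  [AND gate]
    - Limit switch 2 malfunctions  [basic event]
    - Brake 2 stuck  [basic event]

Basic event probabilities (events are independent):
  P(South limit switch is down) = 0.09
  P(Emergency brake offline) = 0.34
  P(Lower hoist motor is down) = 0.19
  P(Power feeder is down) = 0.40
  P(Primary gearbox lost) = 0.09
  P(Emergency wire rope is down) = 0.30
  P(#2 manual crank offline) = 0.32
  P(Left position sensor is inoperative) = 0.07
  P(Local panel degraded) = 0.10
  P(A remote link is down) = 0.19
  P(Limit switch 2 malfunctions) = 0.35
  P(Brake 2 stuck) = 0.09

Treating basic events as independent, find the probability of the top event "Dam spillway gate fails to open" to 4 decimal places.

0.5911

P(Local branch down) [OR] = 1 − (1−0.34) × (1−0.19) = 0.465400
P(Power feed down) [AND] = 0.09 × 0.465400 = 0.041886
P(Control chain inoperative) [OR] = 1 − (1−0.40) × (1−0.09) = 0.454000
P(Backup hoist down) [OR] = 1 − (1−0.30) × (1−0.32) = 0.524000
P(Hoist path unavailable) [AND] = 0.524000 × 0.07 × 0.10 = 0.003668
P(Remote branch lost) [OR] = 1 − (1−0.003668) × (1−0.19) = 0.192971
P(Local branch 2 down) [AND] = 0.35 × 0.09 = 0.031500
P(Dam spillway gate fails to open) [OR] = 1 − (1−0.041886) × (1−0.454000) × (1−0.192971) × (1−0.031500) = 0.591117
Rounded to 4 decimal places: P(Dam spillway gate fails to open) ≈ 0.5911.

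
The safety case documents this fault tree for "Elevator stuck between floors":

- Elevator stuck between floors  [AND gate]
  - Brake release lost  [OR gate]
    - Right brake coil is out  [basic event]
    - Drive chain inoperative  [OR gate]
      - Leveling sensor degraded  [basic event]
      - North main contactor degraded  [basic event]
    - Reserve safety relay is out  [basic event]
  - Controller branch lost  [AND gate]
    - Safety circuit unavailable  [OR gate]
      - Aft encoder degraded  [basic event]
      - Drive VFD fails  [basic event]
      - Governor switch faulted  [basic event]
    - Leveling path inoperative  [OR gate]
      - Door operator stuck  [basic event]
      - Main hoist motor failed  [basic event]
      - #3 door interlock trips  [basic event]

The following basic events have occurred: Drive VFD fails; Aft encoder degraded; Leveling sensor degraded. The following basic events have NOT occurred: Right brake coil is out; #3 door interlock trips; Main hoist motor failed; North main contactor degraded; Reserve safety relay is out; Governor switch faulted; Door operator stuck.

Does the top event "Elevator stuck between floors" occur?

Drive chain inoperative [OR]: Leveling sensor degraded=occurs, North main contactor degraded=not → at least one input occurs → occurs.
Brake release lost [OR]: Right brake coil is out=not, Drive chain inoperative=occurs, Reserve safety relay is out=not → at least one input occurs → occurs.
Safety circuit unavailable [OR]: Aft encoder degraded=occurs, Drive VFD fails=occurs, Governor switch faulted=not → at least one input occurs → occurs.
Leveling path inoperative [OR]: Door operator stuck=not, Main hoist motor failed=not, #3 door interlock trips=not → no input occurs → does not occur.
Controller branch lost [AND]: Safety circuit unavailable=occurs, Leveling path inoperative=not → not all inputs occur → does not occur.
Elevator stuck between floors [AND]: Brake release lost=occurs, Controller branch lost=not → not all inputs occur → does not occur.

No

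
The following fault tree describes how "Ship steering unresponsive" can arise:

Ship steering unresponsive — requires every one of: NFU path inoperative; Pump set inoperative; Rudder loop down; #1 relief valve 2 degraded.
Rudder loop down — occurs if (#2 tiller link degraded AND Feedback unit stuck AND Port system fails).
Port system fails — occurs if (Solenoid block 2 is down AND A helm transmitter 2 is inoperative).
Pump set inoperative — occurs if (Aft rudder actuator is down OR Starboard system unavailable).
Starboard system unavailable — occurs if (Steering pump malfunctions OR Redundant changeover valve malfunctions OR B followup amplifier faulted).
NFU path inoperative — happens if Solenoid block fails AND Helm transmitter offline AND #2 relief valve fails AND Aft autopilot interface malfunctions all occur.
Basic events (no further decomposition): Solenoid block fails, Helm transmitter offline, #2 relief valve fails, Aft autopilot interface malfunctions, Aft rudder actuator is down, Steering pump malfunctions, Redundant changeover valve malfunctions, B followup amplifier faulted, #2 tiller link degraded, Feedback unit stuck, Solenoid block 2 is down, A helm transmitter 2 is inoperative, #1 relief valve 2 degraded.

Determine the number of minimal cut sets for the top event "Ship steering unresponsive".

NFU path inoperative [AND]: one cut set from each child combined → 1 × 1 × 1 × 1 = 1 cut set(s).
Starboard system unavailable [OR]: union of children's cut sets → 3 cut set(s).
Pump set inoperative [OR]: union of children's cut sets → 4 cut set(s).
Port system fails [AND]: one cut set from each child combined → 1 × 1 = 1 cut set(s).
Rudder loop down [AND]: one cut set from each child combined → 1 × 1 × 1 = 1 cut set(s).
Ship steering unresponsive [AND]: one cut set from each child combined → 1 × 4 × 1 × 1 = 4 cut set(s).
Minimal cut sets: {#1 relief valve 2 degraded, #2 relief valve fails, #2 tiller link degraded, A helm transmitter 2 is inoperative, Aft autopilot interface malfunctions, Aft rudder actuator is down, Feedback unit stuck, Helm transmitter offline, Solenoid block 2 is down, Solenoid block fails}; {#1 relief valve 2 degraded, #2 relief valve fails, #2 tiller link degraded, A helm transmitter 2 is inoperative, Aft autopilot interface malfunctions, Feedback unit stuck, Helm transmitter offline, Solenoid block 2 is down, Solenoid block fails, Steering pump malfunctions}; {#1 relief valve 2 degraded, #2 relief valve fails, #2 tiller link degraded, A helm transmitter 2 is inoperative, Aft autopilot interface malfunctions, Feedback unit stuck, Helm transmitter offline, Redundant changeover valve malfunctions, Solenoid block 2 is down, Solenoid block fails}; {#1 relief valve 2 degraded, #2 relief valve fails, #2 tiller link degraded, A helm transmitter 2 is inoperative, Aft autopilot interface malfunctions, B followup amplifier faulted, Feedback unit stuck, Helm transmitter offline, Solenoid block 2 is down, Solenoid block fails}.

4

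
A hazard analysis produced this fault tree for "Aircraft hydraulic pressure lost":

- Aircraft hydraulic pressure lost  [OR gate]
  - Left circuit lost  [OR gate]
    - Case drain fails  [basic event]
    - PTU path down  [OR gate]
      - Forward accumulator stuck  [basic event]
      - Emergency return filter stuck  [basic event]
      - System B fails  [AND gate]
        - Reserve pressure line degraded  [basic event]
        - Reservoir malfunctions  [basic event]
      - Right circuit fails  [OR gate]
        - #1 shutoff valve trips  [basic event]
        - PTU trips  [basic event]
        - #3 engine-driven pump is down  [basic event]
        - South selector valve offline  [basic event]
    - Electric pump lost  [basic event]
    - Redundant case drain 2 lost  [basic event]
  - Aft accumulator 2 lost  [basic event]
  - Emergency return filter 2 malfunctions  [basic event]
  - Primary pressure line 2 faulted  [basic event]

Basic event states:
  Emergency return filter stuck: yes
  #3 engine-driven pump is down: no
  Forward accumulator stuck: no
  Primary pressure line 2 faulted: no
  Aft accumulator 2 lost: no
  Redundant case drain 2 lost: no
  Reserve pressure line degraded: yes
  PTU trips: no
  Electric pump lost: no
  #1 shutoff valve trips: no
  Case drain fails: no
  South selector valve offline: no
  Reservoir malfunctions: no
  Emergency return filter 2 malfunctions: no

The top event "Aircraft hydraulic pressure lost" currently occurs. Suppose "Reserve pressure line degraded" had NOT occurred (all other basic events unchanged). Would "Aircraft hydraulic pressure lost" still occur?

Yes

Counterfactual: set "Reserve pressure line degraded" to not occurred.
System B fails [AND]: Reserve pressure line degraded=not, Reservoir malfunctions=not → not all inputs occur → does not occur.
Right circuit fails [OR]: #1 shutoff valve trips=not, PTU trips=not, #3 engine-driven pump is down=not, South selector valve offline=not → no input occurs → does not occur.
PTU path down [OR]: Forward accumulator stuck=not, Emergency return filter stuck=occurs, System B fails=not, Right circuit fails=not → at least one input occurs → occurs.
Left circuit lost [OR]: Case drain fails=not, PTU path down=occurs, Electric pump lost=not, Redundant case drain 2 lost=not → at least one input occurs → occurs.
Aircraft hydraulic pressure lost [OR]: Left circuit lost=occurs, Aft accumulator 2 lost=not, Emergency return filter 2 malfunctions=not, Primary pressure line 2 faulted=not → at least one input occurs → occurs.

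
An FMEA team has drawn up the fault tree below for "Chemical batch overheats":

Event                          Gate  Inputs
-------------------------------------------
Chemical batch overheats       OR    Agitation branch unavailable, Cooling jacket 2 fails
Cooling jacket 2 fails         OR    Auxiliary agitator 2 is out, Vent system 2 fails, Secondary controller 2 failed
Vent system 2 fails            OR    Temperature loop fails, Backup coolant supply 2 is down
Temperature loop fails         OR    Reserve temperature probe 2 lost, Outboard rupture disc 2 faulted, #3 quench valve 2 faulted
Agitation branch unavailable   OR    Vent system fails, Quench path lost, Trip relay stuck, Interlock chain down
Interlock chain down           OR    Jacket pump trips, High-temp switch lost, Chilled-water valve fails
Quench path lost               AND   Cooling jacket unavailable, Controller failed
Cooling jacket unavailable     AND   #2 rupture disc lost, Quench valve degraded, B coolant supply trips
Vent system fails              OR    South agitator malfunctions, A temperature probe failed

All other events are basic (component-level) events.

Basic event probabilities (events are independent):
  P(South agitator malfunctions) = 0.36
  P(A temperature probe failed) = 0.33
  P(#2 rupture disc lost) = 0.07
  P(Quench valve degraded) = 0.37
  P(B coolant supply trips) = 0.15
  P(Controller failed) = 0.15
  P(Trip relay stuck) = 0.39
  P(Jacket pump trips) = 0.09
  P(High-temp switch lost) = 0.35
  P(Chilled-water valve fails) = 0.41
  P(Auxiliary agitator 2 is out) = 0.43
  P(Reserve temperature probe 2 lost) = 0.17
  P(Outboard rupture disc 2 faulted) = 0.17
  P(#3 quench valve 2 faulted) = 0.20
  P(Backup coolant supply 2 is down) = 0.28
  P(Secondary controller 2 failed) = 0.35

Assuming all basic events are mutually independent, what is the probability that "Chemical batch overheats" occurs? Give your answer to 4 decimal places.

P(Vent system fails) [OR] = 1 − (1−0.36) × (1−0.33) = 0.571200
P(Cooling jacket unavailable) [AND] = 0.07 × 0.37 × 0.15 = 0.003885
P(Quench path lost) [AND] = 0.003885 × 0.15 = 0.000583
P(Interlock chain down) [OR] = 1 − (1−0.09) × (1−0.35) × (1−0.41) = 0.651015
P(Agitation branch unavailable) [OR] = 1 − (1−0.571200) × (1−0.000583) × (1−0.39) × (1−0.651015) = 0.908770
P(Temperature loop fails) [OR] = 1 − (1−0.17) × (1−0.17) × (1−0.20) = 0.448880
P(Vent system 2 fails) [OR] = 1 − (1−0.448880) × (1−0.28) = 0.603194
P(Cooling jacket 2 fails) [OR] = 1 − (1−0.43) × (1−0.603194) × (1−0.35) = 0.852983
P(Chemical batch overheats) [OR] = 1 − (1−0.908770) × (1−0.852983) = 0.986588
Rounded to 4 decimal places: P(Chemical batch overheats) ≈ 0.9866.

0.9866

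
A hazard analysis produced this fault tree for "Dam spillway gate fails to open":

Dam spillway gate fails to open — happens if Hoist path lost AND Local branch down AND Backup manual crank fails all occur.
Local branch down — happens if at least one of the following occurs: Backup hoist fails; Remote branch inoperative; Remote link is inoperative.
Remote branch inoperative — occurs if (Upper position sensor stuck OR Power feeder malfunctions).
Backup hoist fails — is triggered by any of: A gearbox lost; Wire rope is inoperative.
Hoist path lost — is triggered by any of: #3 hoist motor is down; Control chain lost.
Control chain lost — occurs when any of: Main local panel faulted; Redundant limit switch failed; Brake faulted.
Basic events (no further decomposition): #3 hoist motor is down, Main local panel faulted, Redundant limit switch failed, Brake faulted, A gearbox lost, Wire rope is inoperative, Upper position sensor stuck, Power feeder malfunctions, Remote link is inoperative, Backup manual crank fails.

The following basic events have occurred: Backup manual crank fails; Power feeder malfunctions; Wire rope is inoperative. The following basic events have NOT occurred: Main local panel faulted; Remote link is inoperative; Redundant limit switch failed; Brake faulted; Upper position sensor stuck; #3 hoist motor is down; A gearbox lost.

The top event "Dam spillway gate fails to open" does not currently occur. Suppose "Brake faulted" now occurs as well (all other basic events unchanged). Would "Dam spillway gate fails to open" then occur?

Yes

Counterfactual: set "Brake faulted" to occurred.
Control chain lost [OR]: Main local panel faulted=not, Redundant limit switch failed=not, Brake faulted=occurs → at least one input occurs → occurs.
Hoist path lost [OR]: #3 hoist motor is down=not, Control chain lost=occurs → at least one input occurs → occurs.
Backup hoist fails [OR]: A gearbox lost=not, Wire rope is inoperative=occurs → at least one input occurs → occurs.
Remote branch inoperative [OR]: Upper position sensor stuck=not, Power feeder malfunctions=occurs → at least one input occurs → occurs.
Local branch down [OR]: Backup hoist fails=occurs, Remote branch inoperative=occurs, Remote link is inoperative=not → at least one input occurs → occurs.
Dam spillway gate fails to open [AND]: Hoist path lost=occurs, Local branch down=occurs, Backup manual crank fails=occurs → all inputs occur → occurs.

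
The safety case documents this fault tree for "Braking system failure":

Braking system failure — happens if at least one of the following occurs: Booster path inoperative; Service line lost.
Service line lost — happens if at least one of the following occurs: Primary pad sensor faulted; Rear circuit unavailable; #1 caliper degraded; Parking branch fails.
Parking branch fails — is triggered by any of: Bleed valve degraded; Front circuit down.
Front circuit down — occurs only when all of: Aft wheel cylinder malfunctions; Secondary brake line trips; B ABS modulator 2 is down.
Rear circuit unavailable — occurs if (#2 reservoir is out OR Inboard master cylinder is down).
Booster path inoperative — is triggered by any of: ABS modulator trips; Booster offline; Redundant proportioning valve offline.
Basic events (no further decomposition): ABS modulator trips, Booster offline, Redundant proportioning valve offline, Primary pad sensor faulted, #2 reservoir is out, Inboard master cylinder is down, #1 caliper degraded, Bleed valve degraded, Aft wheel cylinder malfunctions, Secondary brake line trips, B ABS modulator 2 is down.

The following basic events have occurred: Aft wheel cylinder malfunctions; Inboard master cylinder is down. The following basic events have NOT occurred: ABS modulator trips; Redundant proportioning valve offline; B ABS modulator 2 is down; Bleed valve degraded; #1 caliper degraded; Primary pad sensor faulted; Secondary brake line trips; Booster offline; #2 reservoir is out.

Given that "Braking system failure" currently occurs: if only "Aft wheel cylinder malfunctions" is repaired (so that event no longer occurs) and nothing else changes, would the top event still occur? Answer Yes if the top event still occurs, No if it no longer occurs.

Yes

Counterfactual: set "Aft wheel cylinder malfunctions" to not occurred.
Booster path inoperative [OR]: ABS modulator trips=not, Booster offline=not, Redundant proportioning valve offline=not → no input occurs → does not occur.
Rear circuit unavailable [OR]: #2 reservoir is out=not, Inboard master cylinder is down=occurs → at least one input occurs → occurs.
Front circuit down [AND]: Aft wheel cylinder malfunctions=not, Secondary brake line trips=not, B ABS modulator 2 is down=not → not all inputs occur → does not occur.
Parking branch fails [OR]: Bleed valve degraded=not, Front circuit down=not → no input occurs → does not occur.
Service line lost [OR]: Primary pad sensor faulted=not, Rear circuit unavailable=occurs, #1 caliper degraded=not, Parking branch fails=not → at least one input occurs → occurs.
Braking system failure [OR]: Booster path inoperative=not, Service line lost=occurs → at least one input occurs → occurs.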